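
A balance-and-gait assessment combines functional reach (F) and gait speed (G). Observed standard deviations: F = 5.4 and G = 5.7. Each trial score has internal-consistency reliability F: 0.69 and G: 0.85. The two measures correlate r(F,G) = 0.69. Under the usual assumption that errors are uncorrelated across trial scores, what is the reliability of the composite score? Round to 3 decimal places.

0.866

Var(F+G) = 5.4² + 5.7² + 2·[5.4·5.7·0.69] = 61.65 + 42.4764 = 104.126.
Because errors are independent across components, Cov(Tᵢ,Tⱼ) = Cov(Xᵢ,Xⱼ); the off-diagonal part of the true-score variance is the same as above.
True-score variance = [5.4²·0.69 + 5.7²·0.85] + 42.4764 = 47.7369 + 42.4764 = 90.2133.
Reliability = 90.2133 / 104.126 = 0.866.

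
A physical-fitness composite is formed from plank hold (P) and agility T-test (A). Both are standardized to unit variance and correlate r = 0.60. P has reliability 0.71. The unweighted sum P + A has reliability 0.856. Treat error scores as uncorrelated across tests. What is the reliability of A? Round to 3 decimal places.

0.829

Var(P+A) = 2 + 2·0.60 = 3.200.
True-score variance = ρ_P + ρ_A + 2·0.60, so 0.856 = (0.71 + ρ_A + 1.20) / 3.200.
ρ_A = 0.856·3.200 − 0.71 − 1.20 = 0.829.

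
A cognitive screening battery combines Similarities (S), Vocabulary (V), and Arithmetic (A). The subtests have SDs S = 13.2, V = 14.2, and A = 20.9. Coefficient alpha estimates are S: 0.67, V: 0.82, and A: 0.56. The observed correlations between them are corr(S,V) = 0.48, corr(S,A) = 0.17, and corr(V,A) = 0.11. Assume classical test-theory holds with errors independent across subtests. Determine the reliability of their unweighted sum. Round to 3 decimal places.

Var(S+V+A) = 13.2² + 14.2² + 20.9² + 2·[13.2·14.2·0.48 + 13.2·20.9·0.17 + 14.2·20.9·0.11] = 812.69 + 339.033 = 1151.72.
Because errors are independent across components, Cov(Tᵢ,Tⱼ) = Cov(Xᵢ,Xⱼ); the off-diagonal part of the true-score variance is the same as above.
True-score variance = [13.2²·0.67 + 14.2²·0.82 + 20.9²·0.56] + 339.033 = 526.699 + 339.033 = 865.732.
Reliability = 865.732 / 1151.72 = 0.752.

0.752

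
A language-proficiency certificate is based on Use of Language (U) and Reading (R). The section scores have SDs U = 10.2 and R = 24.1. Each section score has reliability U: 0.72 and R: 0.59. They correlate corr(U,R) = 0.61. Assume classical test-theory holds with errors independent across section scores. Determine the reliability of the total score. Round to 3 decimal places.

0.729

Var(U+R) = 10.2² + 24.1² + 2·[10.2·24.1·0.61] = 684.85 + 299.9 = 984.75.
With uncorrelated errors the cross-covariances are all true-score covariance, so they carry over unchanged; only the diagonal terms shrink to ρᵢσᵢ².
True-score variance = [10.2²·0.72 + 24.1²·0.59] + 299.9 = 417.587 + 299.9 = 717.487.
Reliability = 717.487 / 984.75 = 0.729.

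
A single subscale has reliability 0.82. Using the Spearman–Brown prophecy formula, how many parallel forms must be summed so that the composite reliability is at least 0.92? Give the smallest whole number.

3

k ≥ ρ*(1−ρ₁)/(ρ₁(1−ρ*)) = 0.92·0.18 / (0.82·0.08) = 2.524.
Smallest integer k = 3.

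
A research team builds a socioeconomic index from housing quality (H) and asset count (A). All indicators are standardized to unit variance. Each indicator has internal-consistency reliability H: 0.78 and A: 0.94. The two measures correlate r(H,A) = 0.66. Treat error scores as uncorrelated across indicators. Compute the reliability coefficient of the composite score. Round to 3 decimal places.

Var(H+A) = 2 + 2·[0.66] = 2 + 1.32 = 3.32.
Under uncorrelated errors the observed covariances equal the true-score covariances, so only the own-variance terms attenuate.
True-score variance = [0.78 + 0.94] + 1.32 = 1.72 + 1.32 = 3.04.
Reliability = 3.04 / 3.32 = 0.916.

0.916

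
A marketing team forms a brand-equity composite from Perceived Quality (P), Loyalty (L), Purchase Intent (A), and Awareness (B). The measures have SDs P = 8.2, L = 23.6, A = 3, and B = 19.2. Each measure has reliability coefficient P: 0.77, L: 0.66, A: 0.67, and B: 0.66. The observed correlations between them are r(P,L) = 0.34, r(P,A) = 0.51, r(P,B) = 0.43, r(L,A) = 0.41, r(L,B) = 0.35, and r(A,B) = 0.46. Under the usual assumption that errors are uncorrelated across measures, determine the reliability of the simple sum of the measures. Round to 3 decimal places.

Var(P+L+A+B) = 8.2² + 23.6² + 3² + 19.2² + 2·[8.2·23.6·0.34 + 8.2·3·0.51 + 8.2·19.2·0.43 + 23.6·3·0.41 + 23.6·19.2·0.35 + 3·19.2·0.46] = 1001.84 + 720.316 = 1722.16.
With uncorrelated errors the cross-covariances are all true-score covariance, so they carry over unchanged; only the diagonal terms shrink to ρᵢσᵢ².
True-score variance = [8.2²·0.77 + 23.6²·0.66 + 3²·0.67 + 19.2²·0.66] + 720.316 = 668.701 + 720.316 = 1389.02.
Reliability = 1389.02 / 1722.16 = 0.807.

0.807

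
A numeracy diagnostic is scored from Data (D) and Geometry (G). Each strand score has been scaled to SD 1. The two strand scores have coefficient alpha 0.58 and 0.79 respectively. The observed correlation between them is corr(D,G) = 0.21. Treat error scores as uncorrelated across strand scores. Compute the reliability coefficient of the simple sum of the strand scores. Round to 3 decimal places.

Var(D+G) = 2 + 2·[0.21] = 2 + 0.42 = 2.42.
With uncorrelated errors the cross-covariances are all true-score covariance, so they carry over unchanged; only the diagonal terms shrink to ρᵢσᵢ².
True-score variance = [0.58 + 0.79] + 0.42 = 1.37 + 0.42 = 1.79.
Reliability = 1.79 / 2.42 = 0.740.

0.740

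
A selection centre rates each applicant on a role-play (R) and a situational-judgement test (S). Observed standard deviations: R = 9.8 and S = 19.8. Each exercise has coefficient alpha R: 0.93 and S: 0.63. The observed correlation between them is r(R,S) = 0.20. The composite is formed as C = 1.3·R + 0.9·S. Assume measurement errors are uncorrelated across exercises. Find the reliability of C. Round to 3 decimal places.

Var(C) = 1.3²·9.8² + 0.9²·19.8² + 2·[1.17·9.8·19.8·0.20] = 479.86 + 90.8107 = 570.671.
Because errors are independent across components, Cov(Tᵢ,Tⱼ) = Cov(Xᵢ,Xⱼ); the off-diagonal part of the true-score variance is the same as above.
True-score variance = [1.3²·9.8²·0.93 + 0.9²·19.8²·0.63] + 90.8107 = 351.004 + 90.8107 = 441.815.
Reliability = 441.815 / 570.671 = 0.774.

0.774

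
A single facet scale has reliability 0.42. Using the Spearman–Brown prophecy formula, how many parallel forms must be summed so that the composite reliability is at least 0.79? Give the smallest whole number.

k ≥ ρ*(1−ρ₁)/(ρ₁(1−ρ*)) = 0.79·0.58 / (0.42·0.21) = 5.195.
Smallest integer k = 6.

6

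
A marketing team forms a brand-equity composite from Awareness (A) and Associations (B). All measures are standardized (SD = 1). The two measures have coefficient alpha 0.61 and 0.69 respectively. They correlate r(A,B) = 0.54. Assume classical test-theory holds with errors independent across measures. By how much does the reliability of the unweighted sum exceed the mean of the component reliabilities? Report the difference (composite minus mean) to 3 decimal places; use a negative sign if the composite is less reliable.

Var(sum) = 2 + 1.08 = 3.08; true-score variance = 1.3 + 1.08 = 2.38; composite reliability = 0.7727.
Mean component reliability = 0.6500.
Difference = 0.7727 − 0.6500 = 0.123.

0.123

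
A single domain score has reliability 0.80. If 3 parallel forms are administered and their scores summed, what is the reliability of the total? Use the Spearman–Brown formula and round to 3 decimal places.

0.923

ρ_k = kρ / (1 + (k−1)ρ) = 3·0.80 / (1 + 2·0.80) = 2.400 / 2.600 = 0.923.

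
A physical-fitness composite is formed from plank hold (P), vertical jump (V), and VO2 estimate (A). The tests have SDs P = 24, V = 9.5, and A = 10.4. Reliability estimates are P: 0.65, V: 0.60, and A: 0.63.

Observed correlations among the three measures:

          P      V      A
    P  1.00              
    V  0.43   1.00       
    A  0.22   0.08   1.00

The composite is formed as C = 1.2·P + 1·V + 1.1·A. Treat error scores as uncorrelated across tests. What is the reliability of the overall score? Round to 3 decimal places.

Var(C) = 1.2²·24² + 9.5² + 1.1²·10.4² + 2·[1.2·24·9.5·0.43 + 1.32·24·10.4·0.22 + 1.1·9.5·10.4·0.08] = 1050.56 + 397.652 = 1448.22.
Because errors are independent across components, Cov(Tᵢ,Tⱼ) = Cov(Xᵢ,Xⱼ); the off-diagonal part of the true-score variance is the same as above.
True-score variance = [1.2²·24²·0.65 + 9.5²·0.60 + 1.1²·10.4²·0.63] + 397.652 = 675.736 + 397.652 = 1073.39.
Reliability = 1073.39 / 1448.22 = 0.741.

0.741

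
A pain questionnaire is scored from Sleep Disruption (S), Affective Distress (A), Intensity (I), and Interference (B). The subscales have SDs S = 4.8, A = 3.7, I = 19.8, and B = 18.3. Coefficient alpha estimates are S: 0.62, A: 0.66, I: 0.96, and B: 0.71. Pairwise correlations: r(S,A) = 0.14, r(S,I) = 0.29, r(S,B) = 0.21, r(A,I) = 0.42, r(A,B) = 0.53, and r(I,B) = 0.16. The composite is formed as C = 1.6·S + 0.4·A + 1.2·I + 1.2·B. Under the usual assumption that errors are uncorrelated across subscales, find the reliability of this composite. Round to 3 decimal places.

Var(C) = 1.6²·4.8² + 0.4²·3.7² + 1.2²·19.8² + 1.2²·18.3² + 2·[0.64·4.8·3.7·0.14 + 1.92·4.8·19.8·0.29 + 1.92·4.8·18.3·0.21 + 0.48·3.7·19.8·0.42 + 0.48·3.7·18.3·0.53 + 1.44·19.8·18.3·0.16] = 1107.95 + 410.809 = 1518.76.
With uncorrelated errors the cross-covariances are all true-score covariance, so they carry over unchanged; only the diagonal terms shrink to ρᵢσᵢ².
True-score variance = [1.6²·4.8²·0.62 + 0.4²·3.7²·0.66 + 1.2²·19.8²·0.96 + 1.2²·18.3²·0.71] + 410.809 = 922.362 + 410.809 = 1333.17.
Reliability = 1333.17 / 1518.76 = 0.878.

0.878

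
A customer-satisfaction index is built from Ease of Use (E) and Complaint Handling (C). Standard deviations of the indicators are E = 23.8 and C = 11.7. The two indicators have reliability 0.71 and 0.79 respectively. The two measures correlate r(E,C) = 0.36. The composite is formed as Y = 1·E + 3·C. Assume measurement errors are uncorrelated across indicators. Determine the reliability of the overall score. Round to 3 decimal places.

Var(Y) = 23.8² + 3²·11.7² + 2·[3·23.8·11.7·0.36] = 1798.45 + 601.474 = 2399.92.
Under uncorrelated errors the observed covariances equal the true-score covariances, so only the own-variance terms attenuate.
True-score variance = [23.8²·0.71 + 3²·11.7²·0.79] + 601.474 = 1375.46 + 601.474 = 1976.93.
Reliability = 1976.93 / 2399.92 = 0.824.

0.824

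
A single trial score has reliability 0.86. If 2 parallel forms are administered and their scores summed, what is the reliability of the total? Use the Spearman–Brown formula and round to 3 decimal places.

ρ_k = kρ / (1 + (k−1)ρ) = 2·0.86 / (1 + 1·0.86) = 1.720 / 1.860 = 0.925.

0.925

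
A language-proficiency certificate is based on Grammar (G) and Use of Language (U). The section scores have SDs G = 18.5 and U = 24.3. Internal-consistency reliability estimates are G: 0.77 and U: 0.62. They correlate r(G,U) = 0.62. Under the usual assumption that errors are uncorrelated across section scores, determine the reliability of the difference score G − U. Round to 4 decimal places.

Var(G−U) = 18.5² + 24.3² − 2·18.5·24.3·0.62 = 932.74 − 557.442 = 375.298.
Because errors are independent across components, Cov(Tᵢ,Tⱼ) = Cov(Xᵢ,Xⱼ); the off-diagonal part of the true-score variance is the same as above.
True-score variance = [18.5²·0.77 + 24.3²·0.62] − 557.442 = 629.636 − 557.442 = 72.1943.
Reliability = 72.1943 / 375.298 = 0.1924.

0.1924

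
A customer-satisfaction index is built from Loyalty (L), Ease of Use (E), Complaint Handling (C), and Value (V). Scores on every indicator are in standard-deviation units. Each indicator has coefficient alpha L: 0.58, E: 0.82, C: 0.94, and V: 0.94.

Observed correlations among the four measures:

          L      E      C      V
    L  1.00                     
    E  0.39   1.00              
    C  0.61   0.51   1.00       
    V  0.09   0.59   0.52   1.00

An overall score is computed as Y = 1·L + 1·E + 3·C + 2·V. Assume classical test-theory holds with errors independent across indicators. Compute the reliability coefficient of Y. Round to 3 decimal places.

Var(Y) = 1 + 1 + 3² + 2² + 2·[0.39 + 3·0.61 + 2·0.09 + 3·0.51 + 2·0.59 + 6·0.52] = 15 + 16.46 = 31.46.
Under uncorrelated errors the observed covariances equal the true-score covariances, so only the own-variance terms attenuate.
True-score variance = [0.58 + 0.82 + 3²·0.94 + 2²·0.94] + 16.46 = 13.62 + 16.46 = 30.08.
Reliability = 30.08 / 31.46 = 0.956.

0.956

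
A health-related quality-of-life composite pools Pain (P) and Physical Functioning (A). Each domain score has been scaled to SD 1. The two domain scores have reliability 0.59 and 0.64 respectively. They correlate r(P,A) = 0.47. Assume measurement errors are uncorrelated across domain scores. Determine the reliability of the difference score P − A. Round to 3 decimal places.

0.274

Var(P−A) = 1 + 1 − 2·0.47 = 2 − 0.94 = 1.06.
With uncorrelated errors the cross-covariances are all true-score covariance, so they carry over unchanged; only the diagonal terms shrink to ρᵢσᵢ².
True-score variance = [0.59 + 0.64] − 0.94 = 1.23 − 0.94 = 0.29.
Reliability = 0.29 / 1.06 = 0.274.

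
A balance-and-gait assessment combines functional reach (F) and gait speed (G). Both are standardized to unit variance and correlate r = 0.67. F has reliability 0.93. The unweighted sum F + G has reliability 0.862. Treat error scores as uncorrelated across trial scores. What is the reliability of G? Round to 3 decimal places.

0.609

Var(F+G) = 2 + 2·0.67 = 3.340.
True-score variance = ρ_F + ρ_G + 2·0.67, so 0.862 = (0.93 + ρ_G + 1.34) / 3.340.
ρ_G = 0.862·3.340 − 0.93 − 1.34 = 0.609.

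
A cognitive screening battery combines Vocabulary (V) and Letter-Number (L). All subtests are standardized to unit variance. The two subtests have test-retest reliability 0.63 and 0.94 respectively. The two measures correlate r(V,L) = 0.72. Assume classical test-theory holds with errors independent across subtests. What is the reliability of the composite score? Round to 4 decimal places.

0.8750

Var(V+L) = 2 + 2·[0.72] = 2 + 1.44 = 3.44.
Because errors are independent across components, Cov(Tᵢ,Tⱼ) = Cov(Xᵢ,Xⱼ); the off-diagonal part of the true-score variance is the same as above.
True-score variance = [0.63 + 0.94] + 1.44 = 1.57 + 1.44 = 3.01.
Reliability = 3.01 / 3.44 = 0.8750.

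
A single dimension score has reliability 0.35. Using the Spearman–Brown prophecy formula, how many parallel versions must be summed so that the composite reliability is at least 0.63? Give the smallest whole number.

k ≥ ρ*(1−ρ₁)/(ρ₁(1−ρ*)) = 0.63·0.65 / (0.35·0.37) = 3.162.
Smallest integer k = 4.

4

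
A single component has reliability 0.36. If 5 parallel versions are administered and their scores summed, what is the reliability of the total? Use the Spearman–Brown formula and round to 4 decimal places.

0.7377

ρ_k = kρ / (1 + (k−1)ρ) = 5·0.36 / (1 + 4·0.36) = 1.800 / 2.440 = 0.7377.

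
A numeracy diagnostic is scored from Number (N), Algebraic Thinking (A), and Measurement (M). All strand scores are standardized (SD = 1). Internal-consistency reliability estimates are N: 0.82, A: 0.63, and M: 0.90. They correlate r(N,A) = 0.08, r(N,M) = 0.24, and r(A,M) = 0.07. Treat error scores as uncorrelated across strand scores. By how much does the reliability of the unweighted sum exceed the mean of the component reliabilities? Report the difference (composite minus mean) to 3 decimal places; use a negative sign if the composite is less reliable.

Var(sum) = 3 + 0.78 = 3.78; true-score variance = 2.35 + 0.78 = 3.13; composite reliability = 0.8280.
Mean component reliability = 0.7833.
Difference = 0.8280 − 0.7833 = 0.045.

0.045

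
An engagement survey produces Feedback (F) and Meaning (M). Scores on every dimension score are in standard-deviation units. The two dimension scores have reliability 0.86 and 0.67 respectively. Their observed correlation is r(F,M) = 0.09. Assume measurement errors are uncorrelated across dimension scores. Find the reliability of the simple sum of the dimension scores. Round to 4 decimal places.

0.7844

Var(F+M) = 2 + 2·[0.09] = 2 + 0.18 = 2.18.
Because errors are independent across components, Cov(Tᵢ,Tⱼ) = Cov(Xᵢ,Xⱼ); the off-diagonal part of the true-score variance is the same as above.
True-score variance = [0.86 + 0.67] + 0.18 = 1.53 + 0.18 = 1.71.
Reliability = 1.71 / 2.18 = 0.7844.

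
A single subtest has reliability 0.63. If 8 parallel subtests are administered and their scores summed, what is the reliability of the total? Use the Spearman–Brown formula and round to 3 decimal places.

0.932

ρ_k = kρ / (1 + (k−1)ρ) = 8·0.63 / (1 + 7·0.63) = 5.040 / 5.410 = 0.932.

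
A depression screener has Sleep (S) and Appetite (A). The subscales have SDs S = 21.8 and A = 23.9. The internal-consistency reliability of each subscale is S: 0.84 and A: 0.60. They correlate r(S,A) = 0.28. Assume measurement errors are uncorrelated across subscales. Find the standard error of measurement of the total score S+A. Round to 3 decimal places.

Var(total) = 1046.45 + 291.771 = 1338.22.
True-score variance = 741.928 + 291.771 = 1033.7, so reliability = 0.7724.
Error variance = 1338.22 − 1033.7 = 304.522; SEM = √304.522 = 17.451.

17.451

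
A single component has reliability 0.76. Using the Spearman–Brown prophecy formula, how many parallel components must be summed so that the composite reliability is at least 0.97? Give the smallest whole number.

11

k ≥ ρ*(1−ρ₁)/(ρ₁(1−ρ*)) = 0.97·0.24 / (0.76·0.03) = 10.211.
Smallest integer k = 11.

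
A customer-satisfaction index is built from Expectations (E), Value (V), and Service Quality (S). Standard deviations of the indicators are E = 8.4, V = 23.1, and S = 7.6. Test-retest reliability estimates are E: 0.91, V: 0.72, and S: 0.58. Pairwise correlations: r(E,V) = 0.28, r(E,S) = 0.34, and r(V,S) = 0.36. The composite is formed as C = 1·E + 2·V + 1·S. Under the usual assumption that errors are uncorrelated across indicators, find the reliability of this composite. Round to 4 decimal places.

0.7737

Var(C) = 8.4² + 2²·23.1² + 7.6² + 2·[2·8.4·23.1·0.28 + 8.4·7.6·0.34 + 2·23.1·7.6·0.36] = 2262.76 + 513.542 = 2776.3.
With uncorrelated errors the cross-covariances are all true-score covariance, so they carry over unchanged; only the diagonal terms shrink to ρᵢσᵢ².
True-score variance = [8.4²·0.91 + 2²·23.1²·0.72 + 7.6²·0.58] + 513.542 = 1634.51 + 513.542 = 2148.05.
Reliability = 2148.05 / 2776.3 = 0.7737.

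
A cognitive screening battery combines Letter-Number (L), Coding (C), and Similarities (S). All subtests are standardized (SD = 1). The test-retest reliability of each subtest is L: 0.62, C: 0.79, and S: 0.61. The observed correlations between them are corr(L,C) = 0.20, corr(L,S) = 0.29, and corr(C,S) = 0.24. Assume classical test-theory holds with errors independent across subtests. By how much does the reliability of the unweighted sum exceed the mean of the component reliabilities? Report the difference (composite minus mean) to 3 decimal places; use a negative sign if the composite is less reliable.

Var(sum) = 3 + 1.46 = 4.46; true-score variance = 2.02 + 1.46 = 3.48; composite reliability = 0.7803.
Mean component reliability = 0.6733.
Difference = 0.7803 − 0.6733 = 0.107.

0.107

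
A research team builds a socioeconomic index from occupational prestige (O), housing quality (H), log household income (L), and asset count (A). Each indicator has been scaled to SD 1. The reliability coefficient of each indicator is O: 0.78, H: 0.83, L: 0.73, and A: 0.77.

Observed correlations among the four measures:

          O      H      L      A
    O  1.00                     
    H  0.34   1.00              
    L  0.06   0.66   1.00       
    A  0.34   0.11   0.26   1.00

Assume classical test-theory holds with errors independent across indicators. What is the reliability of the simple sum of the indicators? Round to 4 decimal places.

0.8820

Var(O+H+L+A) = 4 + 2·[0.34 + 0.06 + 0.34 + 0.66 + 0.11 + 0.26] = 4 + 3.54 = 7.54.
Under uncorrelated errors the observed covariances equal the true-score covariances, so only the own-variance terms attenuate.
True-score variance = [0.78 + 0.83 + 0.73 + 0.77] + 3.54 = 3.11 + 3.54 = 6.65.
Reliability = 6.65 / 7.54 = 0.8820.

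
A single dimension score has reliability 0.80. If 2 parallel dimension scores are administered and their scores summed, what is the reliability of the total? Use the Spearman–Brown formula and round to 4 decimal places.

ρ_k = kρ / (1 + (k−1)ρ) = 2·0.80 / (1 + 1·0.80) = 1.600 / 1.800 = 0.8889.

0.8889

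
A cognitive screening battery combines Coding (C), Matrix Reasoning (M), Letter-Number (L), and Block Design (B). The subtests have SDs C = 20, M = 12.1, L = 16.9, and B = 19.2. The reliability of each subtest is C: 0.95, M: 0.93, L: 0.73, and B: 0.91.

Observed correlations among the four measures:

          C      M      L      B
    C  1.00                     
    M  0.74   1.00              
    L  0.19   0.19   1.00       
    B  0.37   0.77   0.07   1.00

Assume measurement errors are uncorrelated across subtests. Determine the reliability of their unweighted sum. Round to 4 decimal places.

0.9427

Var(C+M+L+B) = 20² + 12.1² + 16.9² + 19.2² + 2·[20·12.1·0.74 + 20·16.9·0.19 + 20·19.2·0.37 + 12.1·16.9·0.19 + 12.1·19.2·0.77 + 16.9·19.2·0.07] = 1200.66 + 1251.67 = 2452.33.
Because errors are independent across components, Cov(Tᵢ,Tⱼ) = Cov(Xᵢ,Xⱼ); the off-diagonal part of the true-score variance is the same as above.
True-score variance = [20²·0.95 + 12.1²·0.93 + 16.9²·0.73 + 19.2²·0.91] + 1251.67 = 1060.12 + 1251.67 = 2311.79.
Reliability = 2311.79 / 2452.33 = 0.9427.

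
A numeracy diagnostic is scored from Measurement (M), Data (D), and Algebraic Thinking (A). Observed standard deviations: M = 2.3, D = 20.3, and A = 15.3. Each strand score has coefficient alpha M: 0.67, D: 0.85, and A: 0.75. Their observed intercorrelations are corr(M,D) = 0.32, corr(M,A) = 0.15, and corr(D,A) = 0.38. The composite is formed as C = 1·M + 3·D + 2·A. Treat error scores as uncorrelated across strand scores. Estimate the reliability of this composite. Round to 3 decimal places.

0.872

Var(C) = 2.3² + 3²·20.3² + 2²·15.3² + 2·[3·2.3·20.3·0.32 + 2·2.3·15.3·0.15 + 6·20.3·15.3·0.38] = 4650.46 + 1527.05 = 6177.51.
Because errors are independent across components, Cov(Tᵢ,Tⱼ) = Cov(Xᵢ,Xⱼ); the off-diagonal part of the true-score variance is the same as above.
True-score variance = [2.3²·0.67 + 3²·20.3²·0.85 + 2²·15.3²·0.75] + 1527.05 = 3858.3 + 1527.05 = 5385.35.
Reliability = 5385.35 / 6177.51 = 0.872.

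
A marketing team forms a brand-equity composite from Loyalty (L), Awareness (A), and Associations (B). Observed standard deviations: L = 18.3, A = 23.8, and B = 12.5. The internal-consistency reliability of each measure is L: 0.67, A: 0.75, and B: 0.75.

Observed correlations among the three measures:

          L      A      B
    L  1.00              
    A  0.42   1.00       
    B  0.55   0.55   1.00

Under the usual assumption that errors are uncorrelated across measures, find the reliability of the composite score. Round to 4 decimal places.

0.8546

Var(L+A+B) = 18.3² + 23.8² + 12.5² + 2·[18.3·23.8·0.42 + 18.3·12.5·0.55 + 23.8·12.5·0.55] = 1057.58 + 944.729 = 2002.31.
Because errors are independent across components, Cov(Tᵢ,Tⱼ) = Cov(Xᵢ,Xⱼ); the off-diagonal part of the true-score variance is the same as above.
True-score variance = [18.3²·0.67 + 23.8²·0.75 + 12.5²·0.75] + 944.729 = 766.394 + 944.729 = 1711.12.
Reliability = 1711.12 / 2002.31 = 0.8546.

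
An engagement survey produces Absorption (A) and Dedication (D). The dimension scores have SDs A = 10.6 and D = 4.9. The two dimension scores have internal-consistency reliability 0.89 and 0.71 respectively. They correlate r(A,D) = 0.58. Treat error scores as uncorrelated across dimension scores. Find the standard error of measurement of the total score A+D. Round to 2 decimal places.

Var(total) = 136.37 + 60.2504 = 196.62.
True-score variance = 117.047 + 60.2504 = 177.298, so reliability = 0.9017.
Error variance = 196.62 − 177.298 = 19.3225; SEM = √19.3225 = 4.40.

4.40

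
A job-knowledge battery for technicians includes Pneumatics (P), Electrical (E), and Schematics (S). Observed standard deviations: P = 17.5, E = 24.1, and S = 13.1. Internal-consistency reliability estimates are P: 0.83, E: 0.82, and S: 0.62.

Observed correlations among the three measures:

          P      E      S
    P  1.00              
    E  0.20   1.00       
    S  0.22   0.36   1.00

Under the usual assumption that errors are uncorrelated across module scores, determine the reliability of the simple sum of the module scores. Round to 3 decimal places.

Var(P+E+S) = 17.5² + 24.1² + 13.1² + 2·[17.5·24.1·0.20 + 17.5·13.1·0.22 + 24.1·13.1·0.36] = 1058.67 + 496.881 = 1555.55.
Because errors are independent across components, Cov(Tᵢ,Tⱼ) = Cov(Xᵢ,Xⱼ); the off-diagonal part of the true-score variance is the same as above.
True-score variance = [17.5²·0.83 + 24.1²·0.82 + 13.1²·0.62] + 496.881 = 836.85 + 496.881 = 1333.73.
Reliability = 1333.73 / 1555.55 = 0.857.

0.857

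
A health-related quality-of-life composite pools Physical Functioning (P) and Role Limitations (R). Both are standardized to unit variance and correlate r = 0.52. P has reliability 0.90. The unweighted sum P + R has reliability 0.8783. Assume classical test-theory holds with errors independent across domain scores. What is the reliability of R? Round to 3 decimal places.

0.730

Var(P+R) = 2 + 2·0.52 = 3.040.
True-score variance = ρ_P + ρ_R + 2·0.52, so 0.8783 = (0.90 + ρ_R + 1.04) / 3.040.
ρ_R = 0.8783·3.040 − 0.90 − 1.04 = 0.730.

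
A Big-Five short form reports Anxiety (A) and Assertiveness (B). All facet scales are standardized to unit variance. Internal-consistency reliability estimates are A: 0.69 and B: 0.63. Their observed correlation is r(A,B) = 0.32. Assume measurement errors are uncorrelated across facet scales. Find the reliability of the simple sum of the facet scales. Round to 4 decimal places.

0.7424

Var(A+B) = 2 + 2·[0.32] = 2 + 0.64 = 2.64.
Under uncorrelated errors the observed covariances equal the true-score covariances, so only the own-variance terms attenuate.
True-score variance = [0.69 + 0.63] + 0.64 = 1.32 + 0.64 = 1.96.
Reliability = 1.96 / 2.64 = 0.7424.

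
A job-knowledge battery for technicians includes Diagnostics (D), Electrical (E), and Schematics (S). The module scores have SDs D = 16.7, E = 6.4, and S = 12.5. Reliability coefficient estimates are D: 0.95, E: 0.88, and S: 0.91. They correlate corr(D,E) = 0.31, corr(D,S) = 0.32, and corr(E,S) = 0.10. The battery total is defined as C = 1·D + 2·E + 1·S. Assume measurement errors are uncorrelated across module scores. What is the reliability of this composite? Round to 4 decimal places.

Var(C) = 16.7² + 2²·6.4² + 12.5² + 2·[2·16.7·6.4·0.31 + 16.7·12.5·0.32 + 2·6.4·12.5·0.10] = 598.98 + 298.131 = 897.111.
With uncorrelated errors the cross-covariances are all true-score covariance, so they carry over unchanged; only the diagonal terms shrink to ρᵢσᵢ².
True-score variance = [16.7²·0.95 + 2²·6.4²·0.88 + 12.5²·0.91] + 298.131 = 551.312 + 298.131 = 849.443.
Reliability = 849.443 / 897.111 = 0.9469.

0.9469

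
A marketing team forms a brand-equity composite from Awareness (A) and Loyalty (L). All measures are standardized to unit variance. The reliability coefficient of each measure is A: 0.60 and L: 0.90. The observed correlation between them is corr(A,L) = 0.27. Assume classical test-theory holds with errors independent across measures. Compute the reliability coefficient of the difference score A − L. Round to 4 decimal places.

0.6575

Var(A−L) = 1 + 1 − 2·0.27 = 2 − 0.54 = 1.46.
With uncorrelated errors the cross-covariances are all true-score covariance, so they carry over unchanged; only the diagonal terms shrink to ρᵢσᵢ².
True-score variance = [0.60 + 0.90] − 0.54 = 1.5 − 0.54 = 0.96.
Reliability = 0.96 / 1.46 = 0.6575.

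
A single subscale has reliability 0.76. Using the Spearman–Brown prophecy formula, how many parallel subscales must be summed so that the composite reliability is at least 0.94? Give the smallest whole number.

5

k ≥ ρ*(1−ρ₁)/(ρ₁(1−ρ*)) = 0.94·0.24 / (0.76·0.06) = 4.947.
Smallest integer k = 5.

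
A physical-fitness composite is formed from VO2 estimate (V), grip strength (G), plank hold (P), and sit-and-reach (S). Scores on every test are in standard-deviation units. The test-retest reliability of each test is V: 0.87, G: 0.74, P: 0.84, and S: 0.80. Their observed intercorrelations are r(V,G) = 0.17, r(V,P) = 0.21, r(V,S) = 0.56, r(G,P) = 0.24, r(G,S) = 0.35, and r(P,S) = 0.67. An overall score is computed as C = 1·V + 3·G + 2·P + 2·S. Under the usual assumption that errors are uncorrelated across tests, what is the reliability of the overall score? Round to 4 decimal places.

0.8868

Var(C) = 1 + 3² + 2² + 2² + 2·[3·0.17 + 2·0.21 + 2·0.56 + 6·0.24 + 6·0.35 + 4·0.67] = 18 + 16.54 = 34.54.
Under uncorrelated errors the observed covariances equal the true-score covariances, so only the own-variance terms attenuate.
True-score variance = [0.87 + 3²·0.74 + 2²·0.84 + 2²·0.80] + 16.54 = 14.09 + 16.54 = 30.63.
Reliability = 30.63 / 34.54 = 0.8868.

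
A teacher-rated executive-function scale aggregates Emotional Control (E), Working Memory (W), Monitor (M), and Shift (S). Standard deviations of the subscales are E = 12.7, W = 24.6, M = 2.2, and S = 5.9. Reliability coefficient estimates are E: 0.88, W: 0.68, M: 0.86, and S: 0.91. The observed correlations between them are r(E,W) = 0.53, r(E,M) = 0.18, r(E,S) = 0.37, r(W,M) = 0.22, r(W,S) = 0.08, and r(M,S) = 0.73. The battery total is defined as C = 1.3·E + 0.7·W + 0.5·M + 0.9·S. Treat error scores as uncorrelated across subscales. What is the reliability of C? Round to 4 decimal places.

Var(C) = 1.3²·12.7² + 0.7²·24.6² + 0.5²·2.2² + 0.9²·5.9² + 2·[0.91·12.7·24.6·0.53 + 0.65·12.7·2.2·0.18 + 1.17·12.7·5.9·0.37 + 0.35·24.6·2.2·0.22 + 0.63·24.6·5.9·0.08 + 0.45·2.2·5.9·0.73] = 598.515 + 404.265 = 1002.78.
Because errors are independent across components, Cov(Tᵢ,Tⱼ) = Cov(Xᵢ,Xⱼ); the off-diagonal part of the true-score variance is the same as above.
True-score variance = [1.3²·12.7²·0.88 + 0.7²·24.6²·0.68 + 0.5²·2.2²·0.86 + 0.9²·5.9²·0.91] + 404.265 = 468.209 + 404.265 = 872.474.
Reliability = 872.474 / 1002.78 = 0.8701.

0.8701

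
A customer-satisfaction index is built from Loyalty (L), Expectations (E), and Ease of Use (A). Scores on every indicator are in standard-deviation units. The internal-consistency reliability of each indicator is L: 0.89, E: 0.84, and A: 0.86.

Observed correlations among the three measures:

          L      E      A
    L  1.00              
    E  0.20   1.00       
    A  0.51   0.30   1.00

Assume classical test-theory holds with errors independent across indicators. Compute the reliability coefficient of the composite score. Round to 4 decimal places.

0.9183

Var(L+E+A) = 3 + 2·[0.20 + 0.51 + 0.30] = 3 + 2.02 = 5.02.
Because errors are independent across components, Cov(Tᵢ,Tⱼ) = Cov(Xᵢ,Xⱼ); the off-diagonal part of the true-score variance is the same as above.
True-score variance = [0.89 + 0.84 + 0.86] + 2.02 = 2.59 + 2.02 = 4.61.
Reliability = 4.61 / 5.02 = 0.9183.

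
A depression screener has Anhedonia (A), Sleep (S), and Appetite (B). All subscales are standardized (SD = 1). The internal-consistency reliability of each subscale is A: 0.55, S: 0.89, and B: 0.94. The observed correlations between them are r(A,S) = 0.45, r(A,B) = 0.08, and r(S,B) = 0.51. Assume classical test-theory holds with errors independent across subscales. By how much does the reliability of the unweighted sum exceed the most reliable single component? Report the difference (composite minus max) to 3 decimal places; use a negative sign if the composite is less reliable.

Var(sum) = 3 + 2.08 = 5.08; true-score variance = 2.38 + 2.08 = 4.46; composite reliability = 0.8780.
Max component reliability = 0.9400.
Difference = 0.8780 − 0.9400 = -0.062.

-0.062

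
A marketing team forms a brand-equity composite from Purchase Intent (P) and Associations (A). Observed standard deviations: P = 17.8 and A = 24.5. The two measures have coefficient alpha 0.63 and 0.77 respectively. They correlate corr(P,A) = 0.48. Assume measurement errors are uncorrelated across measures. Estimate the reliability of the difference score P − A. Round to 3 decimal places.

0.488

Var(P−A) = 17.8² + 24.5² − 2·17.8·24.5·0.48 = 917.09 − 418.656 = 498.434.
Because errors are independent across components, Cov(Tᵢ,Tⱼ) = Cov(Xᵢ,Xⱼ); the off-diagonal part of the true-score variance is the same as above.
True-score variance = [17.8²·0.63 + 24.5²·0.77] − 418.656 = 661.802 − 418.656 = 243.146.
Reliability = 243.146 / 498.434 = 0.488.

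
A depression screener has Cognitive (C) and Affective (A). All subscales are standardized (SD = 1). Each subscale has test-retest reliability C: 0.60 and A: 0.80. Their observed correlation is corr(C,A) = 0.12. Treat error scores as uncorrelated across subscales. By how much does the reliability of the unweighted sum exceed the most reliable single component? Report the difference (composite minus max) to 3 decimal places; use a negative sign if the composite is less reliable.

-0.068

Var(sum) = 2 + 0.24 = 2.24; true-score variance = 1.4 + 0.24 = 1.64; composite reliability = 0.7321.
Max component reliability = 0.8000.
Difference = 0.7321 − 0.8000 = -0.068.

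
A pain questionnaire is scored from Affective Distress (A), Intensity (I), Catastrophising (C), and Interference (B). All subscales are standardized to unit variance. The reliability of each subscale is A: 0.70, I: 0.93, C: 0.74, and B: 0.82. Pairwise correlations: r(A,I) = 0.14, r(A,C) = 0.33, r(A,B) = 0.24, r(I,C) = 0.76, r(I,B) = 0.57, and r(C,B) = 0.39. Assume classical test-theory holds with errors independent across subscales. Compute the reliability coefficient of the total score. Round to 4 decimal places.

Var(A+I+C+B) = 4 + 2·[0.14 + 0.33 + 0.24 + 0.76 + 0.57 + 0.39] = 4 + 4.86 = 8.86.
Because errors are independent across components, Cov(Tᵢ,Tⱼ) = Cov(Xᵢ,Xⱼ); the off-diagonal part of the true-score variance is the same as above.
True-score variance = [0.70 + 0.93 + 0.74 + 0.82] + 4.86 = 3.19 + 4.86 = 8.05.
Reliability = 8.05 / 8.86 = 0.9086.

0.9086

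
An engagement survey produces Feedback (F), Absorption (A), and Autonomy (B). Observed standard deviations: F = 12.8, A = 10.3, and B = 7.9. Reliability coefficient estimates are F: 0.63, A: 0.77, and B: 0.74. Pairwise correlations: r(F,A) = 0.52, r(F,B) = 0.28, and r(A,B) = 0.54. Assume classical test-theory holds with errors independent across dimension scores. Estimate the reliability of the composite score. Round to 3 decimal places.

Var(F+A+B) = 12.8² + 10.3² + 7.9² + 2·[12.8·10.3·0.52 + 12.8·7.9·0.28 + 10.3·7.9·0.54] = 332.34 + 281.62 = 613.96.
Because errors are independent across components, Cov(Tᵢ,Tⱼ) = Cov(Xᵢ,Xⱼ); the off-diagonal part of the true-score variance is the same as above.
True-score variance = [12.8²·0.63 + 10.3²·0.77 + 7.9²·0.74] + 281.62 = 231.092 + 281.62 = 512.712.
Reliability = 512.712 / 613.96 = 0.835.

0.835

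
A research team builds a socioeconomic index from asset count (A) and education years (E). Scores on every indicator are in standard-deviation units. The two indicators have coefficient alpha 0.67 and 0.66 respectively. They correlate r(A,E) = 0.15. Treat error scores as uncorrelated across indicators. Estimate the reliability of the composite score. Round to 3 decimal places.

Var(A+E) = 2 + 2·[0.15] = 2 + 0.3 = 2.3.
Under uncorrelated errors the observed covariances equal the true-score covariances, so only the own-variance terms attenuate.
True-score variance = [0.67 + 0.66] + 0.3 = 1.33 + 0.3 = 1.63.
Reliability = 1.63 / 2.3 = 0.709.

0.709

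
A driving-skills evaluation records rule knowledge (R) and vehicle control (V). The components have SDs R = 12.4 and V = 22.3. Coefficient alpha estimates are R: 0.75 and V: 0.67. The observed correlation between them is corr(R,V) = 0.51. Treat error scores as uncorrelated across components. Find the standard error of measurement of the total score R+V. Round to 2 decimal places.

14.23

Var(total) = 651.05 + 282.05 = 933.1.
True-score variance = 448.504 + 282.05 = 730.555, so reliability = 0.7829.
Error variance = 933.1 − 730.555 = 202.546; SEM = √202.546 = 14.23.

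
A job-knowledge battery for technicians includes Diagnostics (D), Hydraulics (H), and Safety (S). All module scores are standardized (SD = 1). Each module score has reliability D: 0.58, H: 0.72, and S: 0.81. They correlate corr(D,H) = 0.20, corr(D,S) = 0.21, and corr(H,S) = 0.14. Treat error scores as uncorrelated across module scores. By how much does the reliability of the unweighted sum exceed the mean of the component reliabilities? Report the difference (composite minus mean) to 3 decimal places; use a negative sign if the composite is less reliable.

0.080

Var(sum) = 3 + 1.1 = 4.1; true-score variance = 2.11 + 1.1 = 3.21; composite reliability = 0.7829.
Mean component reliability = 0.7033.
Difference = 0.7829 − 0.7033 = 0.080.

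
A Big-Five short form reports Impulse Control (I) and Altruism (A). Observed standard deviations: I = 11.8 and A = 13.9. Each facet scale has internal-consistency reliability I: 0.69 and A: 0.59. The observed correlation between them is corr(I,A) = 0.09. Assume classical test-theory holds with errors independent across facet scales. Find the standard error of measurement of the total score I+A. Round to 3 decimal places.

11.063

Var(total) = 332.45 + 29.5236 = 361.974.
True-score variance = 210.07 + 29.5236 = 239.593, so reliability = 0.6619.
Error variance = 361.974 − 239.593 = 122.381; SEM = √122.381 = 11.063.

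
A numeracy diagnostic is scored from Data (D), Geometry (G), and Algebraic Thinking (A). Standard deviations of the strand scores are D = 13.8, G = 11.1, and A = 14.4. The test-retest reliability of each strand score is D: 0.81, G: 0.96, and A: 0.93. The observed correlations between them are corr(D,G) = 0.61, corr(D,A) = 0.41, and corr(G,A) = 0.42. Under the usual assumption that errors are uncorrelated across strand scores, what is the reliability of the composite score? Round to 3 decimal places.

Var(D+G+A) = 13.8² + 11.1² + 14.4² + 2·[13.8·11.1·0.61 + 13.8·14.4·0.41 + 11.1·14.4·0.42] = 521.01 + 484.096 = 1005.11.
Because errors are independent across components, Cov(Tᵢ,Tⱼ) = Cov(Xᵢ,Xⱼ); the off-diagonal part of the true-score variance is the same as above.
True-score variance = [13.8²·0.81 + 11.1²·0.96 + 14.4²·0.93] + 484.096 = 465.383 + 484.096 = 949.478.
Reliability = 949.478 / 1005.11 = 0.945.

0.945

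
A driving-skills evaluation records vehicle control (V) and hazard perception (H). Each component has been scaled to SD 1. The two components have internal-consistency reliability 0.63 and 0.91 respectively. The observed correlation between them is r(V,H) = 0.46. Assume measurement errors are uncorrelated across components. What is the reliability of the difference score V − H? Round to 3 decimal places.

0.574

Var(V−H) = 1 + 1 − 2·0.46 = 2 − 0.92 = 1.08.
Under uncorrelated errors the observed covariances equal the true-score covariances, so only the own-variance terms attenuate.
True-score variance = [0.63 + 0.91] − 0.92 = 1.54 − 0.92 = 0.62.
Reliability = 0.62 / 1.08 = 0.574.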